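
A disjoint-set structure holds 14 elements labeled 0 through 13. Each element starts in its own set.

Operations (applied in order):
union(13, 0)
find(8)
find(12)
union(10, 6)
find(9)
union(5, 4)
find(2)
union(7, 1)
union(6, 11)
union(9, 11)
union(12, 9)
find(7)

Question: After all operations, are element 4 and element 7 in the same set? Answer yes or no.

Answer: no

Derivation:
Step 1: union(13, 0) -> merged; set of 13 now {0, 13}
Step 2: find(8) -> no change; set of 8 is {8}
Step 3: find(12) -> no change; set of 12 is {12}
Step 4: union(10, 6) -> merged; set of 10 now {6, 10}
Step 5: find(9) -> no change; set of 9 is {9}
Step 6: union(5, 4) -> merged; set of 5 now {4, 5}
Step 7: find(2) -> no change; set of 2 is {2}
Step 8: union(7, 1) -> merged; set of 7 now {1, 7}
Step 9: union(6, 11) -> merged; set of 6 now {6, 10, 11}
Step 10: union(9, 11) -> merged; set of 9 now {6, 9, 10, 11}
Step 11: union(12, 9) -> merged; set of 12 now {6, 9, 10, 11, 12}
Step 12: find(7) -> no change; set of 7 is {1, 7}
Set of 4: {4, 5}; 7 is not a member.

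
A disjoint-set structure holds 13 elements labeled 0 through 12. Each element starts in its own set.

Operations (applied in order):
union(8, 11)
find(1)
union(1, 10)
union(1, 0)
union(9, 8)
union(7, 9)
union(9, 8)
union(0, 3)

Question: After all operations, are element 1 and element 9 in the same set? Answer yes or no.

Step 1: union(8, 11) -> merged; set of 8 now {8, 11}
Step 2: find(1) -> no change; set of 1 is {1}
Step 3: union(1, 10) -> merged; set of 1 now {1, 10}
Step 4: union(1, 0) -> merged; set of 1 now {0, 1, 10}
Step 5: union(9, 8) -> merged; set of 9 now {8, 9, 11}
Step 6: union(7, 9) -> merged; set of 7 now {7, 8, 9, 11}
Step 7: union(9, 8) -> already same set; set of 9 now {7, 8, 9, 11}
Step 8: union(0, 3) -> merged; set of 0 now {0, 1, 3, 10}
Set of 1: {0, 1, 3, 10}; 9 is not a member.

Answer: no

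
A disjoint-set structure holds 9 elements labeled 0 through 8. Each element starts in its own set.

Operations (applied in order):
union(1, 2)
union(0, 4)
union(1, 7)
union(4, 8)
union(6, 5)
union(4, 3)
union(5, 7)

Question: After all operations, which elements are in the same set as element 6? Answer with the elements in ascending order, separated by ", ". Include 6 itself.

Answer: 1, 2, 5, 6, 7

Derivation:
Step 1: union(1, 2) -> merged; set of 1 now {1, 2}
Step 2: union(0, 4) -> merged; set of 0 now {0, 4}
Step 3: union(1, 7) -> merged; set of 1 now {1, 2, 7}
Step 4: union(4, 8) -> merged; set of 4 now {0, 4, 8}
Step 5: union(6, 5) -> merged; set of 6 now {5, 6}
Step 6: union(4, 3) -> merged; set of 4 now {0, 3, 4, 8}
Step 7: union(5, 7) -> merged; set of 5 now {1, 2, 5, 6, 7}
Component of 6: {1, 2, 5, 6, 7}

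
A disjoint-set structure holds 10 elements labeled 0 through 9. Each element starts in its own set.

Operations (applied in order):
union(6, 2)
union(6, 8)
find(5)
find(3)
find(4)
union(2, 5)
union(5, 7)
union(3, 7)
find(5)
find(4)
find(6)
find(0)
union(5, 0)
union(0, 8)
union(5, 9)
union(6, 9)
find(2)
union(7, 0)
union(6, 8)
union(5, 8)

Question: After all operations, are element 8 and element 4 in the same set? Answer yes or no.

Step 1: union(6, 2) -> merged; set of 6 now {2, 6}
Step 2: union(6, 8) -> merged; set of 6 now {2, 6, 8}
Step 3: find(5) -> no change; set of 5 is {5}
Step 4: find(3) -> no change; set of 3 is {3}
Step 5: find(4) -> no change; set of 4 is {4}
Step 6: union(2, 5) -> merged; set of 2 now {2, 5, 6, 8}
Step 7: union(5, 7) -> merged; set of 5 now {2, 5, 6, 7, 8}
Step 8: union(3, 7) -> merged; set of 3 now {2, 3, 5, 6, 7, 8}
Step 9: find(5) -> no change; set of 5 is {2, 3, 5, 6, 7, 8}
Step 10: find(4) -> no change; set of 4 is {4}
Step 11: find(6) -> no change; set of 6 is {2, 3, 5, 6, 7, 8}
Step 12: find(0) -> no change; set of 0 is {0}
Step 13: union(5, 0) -> merged; set of 5 now {0, 2, 3, 5, 6, 7, 8}
Step 14: union(0, 8) -> already same set; set of 0 now {0, 2, 3, 5, 6, 7, 8}
Step 15: union(5, 9) -> merged; set of 5 now {0, 2, 3, 5, 6, 7, 8, 9}
Step 16: union(6, 9) -> already same set; set of 6 now {0, 2, 3, 5, 6, 7, 8, 9}
Step 17: find(2) -> no change; set of 2 is {0, 2, 3, 5, 6, 7, 8, 9}
Step 18: union(7, 0) -> already same set; set of 7 now {0, 2, 3, 5, 6, 7, 8, 9}
Step 19: union(6, 8) -> already same set; set of 6 now {0, 2, 3, 5, 6, 7, 8, 9}
Step 20: union(5, 8) -> already same set; set of 5 now {0, 2, 3, 5, 6, 7, 8, 9}
Set of 8: {0, 2, 3, 5, 6, 7, 8, 9}; 4 is not a member.

Answer: no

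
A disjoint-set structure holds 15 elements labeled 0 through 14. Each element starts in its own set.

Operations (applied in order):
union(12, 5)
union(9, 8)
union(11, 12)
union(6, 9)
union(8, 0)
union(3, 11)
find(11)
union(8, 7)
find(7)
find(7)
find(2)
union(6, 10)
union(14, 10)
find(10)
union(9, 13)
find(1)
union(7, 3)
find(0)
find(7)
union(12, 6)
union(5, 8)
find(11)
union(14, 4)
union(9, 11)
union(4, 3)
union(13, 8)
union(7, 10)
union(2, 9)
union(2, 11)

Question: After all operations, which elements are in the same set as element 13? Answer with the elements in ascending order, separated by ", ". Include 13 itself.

Answer: 0, 2, 3, 4, 5, 6, 7, 8, 9, 10, 11, 12, 13, 14

Derivation:
Step 1: union(12, 5) -> merged; set of 12 now {5, 12}
Step 2: union(9, 8) -> merged; set of 9 now {8, 9}
Step 3: union(11, 12) -> merged; set of 11 now {5, 11, 12}
Step 4: union(6, 9) -> merged; set of 6 now {6, 8, 9}
Step 5: union(8, 0) -> merged; set of 8 now {0, 6, 8, 9}
Step 6: union(3, 11) -> merged; set of 3 now {3, 5, 11, 12}
Step 7: find(11) -> no change; set of 11 is {3, 5, 11, 12}
Step 8: union(8, 7) -> merged; set of 8 now {0, 6, 7, 8, 9}
Step 9: find(7) -> no change; set of 7 is {0, 6, 7, 8, 9}
Step 10: find(7) -> no change; set of 7 is {0, 6, 7, 8, 9}
Step 11: find(2) -> no change; set of 2 is {2}
Step 12: union(6, 10) -> merged; set of 6 now {0, 6, 7, 8, 9, 10}
Step 13: union(14, 10) -> merged; set of 14 now {0, 6, 7, 8, 9, 10, 14}
Step 14: find(10) -> no change; set of 10 is {0, 6, 7, 8, 9, 10, 14}
Step 15: union(9, 13) -> merged; set of 9 now {0, 6, 7, 8, 9, 10, 13, 14}
Step 16: find(1) -> no change; set of 1 is {1}
Step 17: union(7, 3) -> merged; set of 7 now {0, 3, 5, 6, 7, 8, 9, 10, 11, 12, 13, 14}
Step 18: find(0) -> no change; set of 0 is {0, 3, 5, 6, 7, 8, 9, 10, 11, 12, 13, 14}
Step 19: find(7) -> no change; set of 7 is {0, 3, 5, 6, 7, 8, 9, 10, 11, 12, 13, 14}
Step 20: union(12, 6) -> already same set; set of 12 now {0, 3, 5, 6, 7, 8, 9, 10, 11, 12, 13, 14}
Step 21: union(5, 8) -> already same set; set of 5 now {0, 3, 5, 6, 7, 8, 9, 10, 11, 12, 13, 14}
Step 22: find(11) -> no change; set of 11 is {0, 3, 5, 6, 7, 8, 9, 10, 11, 12, 13, 14}
Step 23: union(14, 4) -> merged; set of 14 now {0, 3, 4, 5, 6, 7, 8, 9, 10, 11, 12, 13, 14}
Step 24: union(9, 11) -> already same set; set of 9 now {0, 3, 4, 5, 6, 7, 8, 9, 10, 11, 12, 13, 14}
Step 25: union(4, 3) -> already same set; set of 4 now {0, 3, 4, 5, 6, 7, 8, 9, 10, 11, 12, 13, 14}
Step 26: union(13, 8) -> already same set; set of 13 now {0, 3, 4, 5, 6, 7, 8, 9, 10, 11, 12, 13, 14}
Step 27: union(7, 10) -> already same set; set of 7 now {0, 3, 4, 5, 6, 7, 8, 9, 10, 11, 12, 13, 14}
Step 28: union(2, 9) -> merged; set of 2 now {0, 2, 3, 4, 5, 6, 7, 8, 9, 10, 11, 12, 13, 14}
Step 29: union(2, 11) -> already same set; set of 2 now {0, 2, 3, 4, 5, 6, 7, 8, 9, 10, 11, 12, 13, 14}
Component of 13: {0, 2, 3, 4, 5, 6, 7, 8, 9, 10, 11, 12, 13, 14}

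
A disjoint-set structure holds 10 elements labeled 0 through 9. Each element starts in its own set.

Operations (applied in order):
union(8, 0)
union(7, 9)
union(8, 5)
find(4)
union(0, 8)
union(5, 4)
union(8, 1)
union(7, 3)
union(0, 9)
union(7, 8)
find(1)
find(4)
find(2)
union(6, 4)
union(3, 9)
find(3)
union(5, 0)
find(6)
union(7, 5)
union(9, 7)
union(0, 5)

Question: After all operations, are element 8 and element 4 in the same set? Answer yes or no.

Step 1: union(8, 0) -> merged; set of 8 now {0, 8}
Step 2: union(7, 9) -> merged; set of 7 now {7, 9}
Step 3: union(8, 5) -> merged; set of 8 now {0, 5, 8}
Step 4: find(4) -> no change; set of 4 is {4}
Step 5: union(0, 8) -> already same set; set of 0 now {0, 5, 8}
Step 6: union(5, 4) -> merged; set of 5 now {0, 4, 5, 8}
Step 7: union(8, 1) -> merged; set of 8 now {0, 1, 4, 5, 8}
Step 8: union(7, 3) -> merged; set of 7 now {3, 7, 9}
Step 9: union(0, 9) -> merged; set of 0 now {0, 1, 3, 4, 5, 7, 8, 9}
Step 10: union(7, 8) -> already same set; set of 7 now {0, 1, 3, 4, 5, 7, 8, 9}
Step 11: find(1) -> no change; set of 1 is {0, 1, 3, 4, 5, 7, 8, 9}
Step 12: find(4) -> no change; set of 4 is {0, 1, 3, 4, 5, 7, 8, 9}
Step 13: find(2) -> no change; set of 2 is {2}
Step 14: union(6, 4) -> merged; set of 6 now {0, 1, 3, 4, 5, 6, 7, 8, 9}
Step 15: union(3, 9) -> already same set; set of 3 now {0, 1, 3, 4, 5, 6, 7, 8, 9}
Step 16: find(3) -> no change; set of 3 is {0, 1, 3, 4, 5, 6, 7, 8, 9}
Step 17: union(5, 0) -> already same set; set of 5 now {0, 1, 3, 4, 5, 6, 7, 8, 9}
Step 18: find(6) -> no change; set of 6 is {0, 1, 3, 4, 5, 6, 7, 8, 9}
Step 19: union(7, 5) -> already same set; set of 7 now {0, 1, 3, 4, 5, 6, 7, 8, 9}
Step 20: union(9, 7) -> already same set; set of 9 now {0, 1, 3, 4, 5, 6, 7, 8, 9}
Step 21: union(0, 5) -> already same set; set of 0 now {0, 1, 3, 4, 5, 6, 7, 8, 9}
Set of 8: {0, 1, 3, 4, 5, 6, 7, 8, 9}; 4 is a member.

Answer: yes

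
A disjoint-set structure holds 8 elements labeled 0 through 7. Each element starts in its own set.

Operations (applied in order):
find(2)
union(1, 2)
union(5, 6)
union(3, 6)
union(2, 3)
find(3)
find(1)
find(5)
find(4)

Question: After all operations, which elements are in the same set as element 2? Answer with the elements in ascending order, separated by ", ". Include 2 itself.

Answer: 1, 2, 3, 5, 6

Derivation:
Step 1: find(2) -> no change; set of 2 is {2}
Step 2: union(1, 2) -> merged; set of 1 now {1, 2}
Step 3: union(5, 6) -> merged; set of 5 now {5, 6}
Step 4: union(3, 6) -> merged; set of 3 now {3, 5, 6}
Step 5: union(2, 3) -> merged; set of 2 now {1, 2, 3, 5, 6}
Step 6: find(3) -> no change; set of 3 is {1, 2, 3, 5, 6}
Step 7: find(1) -> no change; set of 1 is {1, 2, 3, 5, 6}
Step 8: find(5) -> no change; set of 5 is {1, 2, 3, 5, 6}
Step 9: find(4) -> no change; set of 4 is {4}
Component of 2: {1, 2, 3, 5, 6}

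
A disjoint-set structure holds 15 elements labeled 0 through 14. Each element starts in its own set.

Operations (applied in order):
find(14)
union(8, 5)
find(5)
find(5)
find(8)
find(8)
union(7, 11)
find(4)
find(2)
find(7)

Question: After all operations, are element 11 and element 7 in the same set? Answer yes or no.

Step 1: find(14) -> no change; set of 14 is {14}
Step 2: union(8, 5) -> merged; set of 8 now {5, 8}
Step 3: find(5) -> no change; set of 5 is {5, 8}
Step 4: find(5) -> no change; set of 5 is {5, 8}
Step 5: find(8) -> no change; set of 8 is {5, 8}
Step 6: find(8) -> no change; set of 8 is {5, 8}
Step 7: union(7, 11) -> merged; set of 7 now {7, 11}
Step 8: find(4) -> no change; set of 4 is {4}
Step 9: find(2) -> no change; set of 2 is {2}
Step 10: find(7) -> no change; set of 7 is {7, 11}
Set of 11: {7, 11}; 7 is a member.

Answer: yes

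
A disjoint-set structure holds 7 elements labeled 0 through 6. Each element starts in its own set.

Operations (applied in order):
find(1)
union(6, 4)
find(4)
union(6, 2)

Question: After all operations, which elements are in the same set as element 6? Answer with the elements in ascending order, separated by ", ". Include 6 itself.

Step 1: find(1) -> no change; set of 1 is {1}
Step 2: union(6, 4) -> merged; set of 6 now {4, 6}
Step 3: find(4) -> no change; set of 4 is {4, 6}
Step 4: union(6, 2) -> merged; set of 6 now {2, 4, 6}
Component of 6: {2, 4, 6}

Answer: 2, 4, 6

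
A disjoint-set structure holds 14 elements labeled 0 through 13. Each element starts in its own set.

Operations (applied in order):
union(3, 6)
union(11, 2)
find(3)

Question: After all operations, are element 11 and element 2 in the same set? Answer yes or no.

Step 1: union(3, 6) -> merged; set of 3 now {3, 6}
Step 2: union(11, 2) -> merged; set of 11 now {2, 11}
Step 3: find(3) -> no change; set of 3 is {3, 6}
Set of 11: {2, 11}; 2 is a member.

Answer: yes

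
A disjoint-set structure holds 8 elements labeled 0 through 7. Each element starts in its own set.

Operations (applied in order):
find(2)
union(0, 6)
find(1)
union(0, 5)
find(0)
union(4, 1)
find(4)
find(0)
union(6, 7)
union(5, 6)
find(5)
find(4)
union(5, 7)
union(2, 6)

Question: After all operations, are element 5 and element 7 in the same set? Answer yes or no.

Step 1: find(2) -> no change; set of 2 is {2}
Step 2: union(0, 6) -> merged; set of 0 now {0, 6}
Step 3: find(1) -> no change; set of 1 is {1}
Step 4: union(0, 5) -> merged; set of 0 now {0, 5, 6}
Step 5: find(0) -> no change; set of 0 is {0, 5, 6}
Step 6: union(4, 1) -> merged; set of 4 now {1, 4}
Step 7: find(4) -> no change; set of 4 is {1, 4}
Step 8: find(0) -> no change; set of 0 is {0, 5, 6}
Step 9: union(6, 7) -> merged; set of 6 now {0, 5, 6, 7}
Step 10: union(5, 6) -> already same set; set of 5 now {0, 5, 6, 7}
Step 11: find(5) -> no change; set of 5 is {0, 5, 6, 7}
Step 12: find(4) -> no change; set of 4 is {1, 4}
Step 13: union(5, 7) -> already same set; set of 5 now {0, 5, 6, 7}
Step 14: union(2, 6) -> merged; set of 2 now {0, 2, 5, 6, 7}
Set of 5: {0, 2, 5, 6, 7}; 7 is a member.

Answer: yes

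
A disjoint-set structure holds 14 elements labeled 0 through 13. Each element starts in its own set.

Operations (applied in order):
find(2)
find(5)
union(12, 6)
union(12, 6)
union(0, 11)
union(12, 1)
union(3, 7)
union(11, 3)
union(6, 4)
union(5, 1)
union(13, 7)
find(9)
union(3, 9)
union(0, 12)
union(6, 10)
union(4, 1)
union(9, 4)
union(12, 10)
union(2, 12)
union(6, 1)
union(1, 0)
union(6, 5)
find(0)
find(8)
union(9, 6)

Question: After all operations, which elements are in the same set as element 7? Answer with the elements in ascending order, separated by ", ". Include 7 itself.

Answer: 0, 1, 2, 3, 4, 5, 6, 7, 9, 10, 11, 12, 13

Derivation:
Step 1: find(2) -> no change; set of 2 is {2}
Step 2: find(5) -> no change; set of 5 is {5}
Step 3: union(12, 6) -> merged; set of 12 now {6, 12}
Step 4: union(12, 6) -> already same set; set of 12 now {6, 12}
Step 5: union(0, 11) -> merged; set of 0 now {0, 11}
Step 6: union(12, 1) -> merged; set of 12 now {1, 6, 12}
Step 7: union(3, 7) -> merged; set of 3 now {3, 7}
Step 8: union(11, 3) -> merged; set of 11 now {0, 3, 7, 11}
Step 9: union(6, 4) -> merged; set of 6 now {1, 4, 6, 12}
Step 10: union(5, 1) -> merged; set of 5 now {1, 4, 5, 6, 12}
Step 11: union(13, 7) -> merged; set of 13 now {0, 3, 7, 11, 13}
Step 12: find(9) -> no change; set of 9 is {9}
Step 13: union(3, 9) -> merged; set of 3 now {0, 3, 7, 9, 11, 13}
Step 14: union(0, 12) -> merged; set of 0 now {0, 1, 3, 4, 5, 6, 7, 9, 11, 12, 13}
Step 15: union(6, 10) -> merged; set of 6 now {0, 1, 3, 4, 5, 6, 7, 9, 10, 11, 12, 13}
Step 16: union(4, 1) -> already same set; set of 4 now {0, 1, 3, 4, 5, 6, 7, 9, 10, 11, 12, 13}
Step 17: union(9, 4) -> already same set; set of 9 now {0, 1, 3, 4, 5, 6, 7, 9, 10, 11, 12, 13}
Step 18: union(12, 10) -> already same set; set of 12 now {0, 1, 3, 4, 5, 6, 7, 9, 10, 11, 12, 13}
Step 19: union(2, 12) -> merged; set of 2 now {0, 1, 2, 3, 4, 5, 6, 7, 9, 10, 11, 12, 13}
Step 20: union(6, 1) -> already same set; set of 6 now {0, 1, 2, 3, 4, 5, 6, 7, 9, 10, 11, 12, 13}
Step 21: union(1, 0) -> already same set; set of 1 now {0, 1, 2, 3, 4, 5, 6, 7, 9, 10, 11, 12, 13}
Step 22: union(6, 5) -> already same set; set of 6 now {0, 1, 2, 3, 4, 5, 6, 7, 9, 10, 11, 12, 13}
Step 23: find(0) -> no change; set of 0 is {0, 1, 2, 3, 4, 5, 6, 7, 9, 10, 11, 12, 13}
Step 24: find(8) -> no change; set of 8 is {8}
Step 25: union(9, 6) -> already same set; set of 9 now {0, 1, 2, 3, 4, 5, 6, 7, 9, 10, 11, 12, 13}
Component of 7: {0, 1, 2, 3, 4, 5, 6, 7, 9, 10, 11, 12, 13}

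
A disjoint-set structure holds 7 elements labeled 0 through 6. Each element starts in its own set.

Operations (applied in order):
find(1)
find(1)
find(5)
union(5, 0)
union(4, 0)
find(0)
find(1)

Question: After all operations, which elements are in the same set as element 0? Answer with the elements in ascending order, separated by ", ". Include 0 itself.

Answer: 0, 4, 5

Derivation:
Step 1: find(1) -> no change; set of 1 is {1}
Step 2: find(1) -> no change; set of 1 is {1}
Step 3: find(5) -> no change; set of 5 is {5}
Step 4: union(5, 0) -> merged; set of 5 now {0, 5}
Step 5: union(4, 0) -> merged; set of 4 now {0, 4, 5}
Step 6: find(0) -> no change; set of 0 is {0, 4, 5}
Step 7: find(1) -> no change; set of 1 is {1}
Component of 0: {0, 4, 5}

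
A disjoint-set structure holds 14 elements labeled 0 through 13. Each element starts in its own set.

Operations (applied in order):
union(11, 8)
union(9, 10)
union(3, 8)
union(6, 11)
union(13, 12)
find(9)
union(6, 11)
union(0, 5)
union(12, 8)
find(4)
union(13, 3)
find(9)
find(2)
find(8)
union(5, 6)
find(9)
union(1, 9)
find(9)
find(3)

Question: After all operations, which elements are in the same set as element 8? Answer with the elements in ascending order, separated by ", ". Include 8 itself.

Step 1: union(11, 8) -> merged; set of 11 now {8, 11}
Step 2: union(9, 10) -> merged; set of 9 now {9, 10}
Step 3: union(3, 8) -> merged; set of 3 now {3, 8, 11}
Step 4: union(6, 11) -> merged; set of 6 now {3, 6, 8, 11}
Step 5: union(13, 12) -> merged; set of 13 now {12, 13}
Step 6: find(9) -> no change; set of 9 is {9, 10}
Step 7: union(6, 11) -> already same set; set of 6 now {3, 6, 8, 11}
Step 8: union(0, 5) -> merged; set of 0 now {0, 5}
Step 9: union(12, 8) -> merged; set of 12 now {3, 6, 8, 11, 12, 13}
Step 10: find(4) -> no change; set of 4 is {4}
Step 11: union(13, 3) -> already same set; set of 13 now {3, 6, 8, 11, 12, 13}
Step 12: find(9) -> no change; set of 9 is {9, 10}
Step 13: find(2) -> no change; set of 2 is {2}
Step 14: find(8) -> no change; set of 8 is {3, 6, 8, 11, 12, 13}
Step 15: union(5, 6) -> merged; set of 5 now {0, 3, 5, 6, 8, 11, 12, 13}
Step 16: find(9) -> no change; set of 9 is {9, 10}
Step 17: union(1, 9) -> merged; set of 1 now {1, 9, 10}
Step 18: find(9) -> no change; set of 9 is {1, 9, 10}
Step 19: find(3) -> no change; set of 3 is {0, 3, 5, 6, 8, 11, 12, 13}
Component of 8: {0, 3, 5, 6, 8, 11, 12, 13}

Answer: 0, 3, 5, 6, 8, 11, 12, 13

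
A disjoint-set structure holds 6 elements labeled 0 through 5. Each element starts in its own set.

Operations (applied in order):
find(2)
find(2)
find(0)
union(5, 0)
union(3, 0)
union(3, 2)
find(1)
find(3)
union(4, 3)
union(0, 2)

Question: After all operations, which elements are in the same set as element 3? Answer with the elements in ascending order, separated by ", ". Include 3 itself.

Answer: 0, 2, 3, 4, 5

Derivation:
Step 1: find(2) -> no change; set of 2 is {2}
Step 2: find(2) -> no change; set of 2 is {2}
Step 3: find(0) -> no change; set of 0 is {0}
Step 4: union(5, 0) -> merged; set of 5 now {0, 5}
Step 5: union(3, 0) -> merged; set of 3 now {0, 3, 5}
Step 6: union(3, 2) -> merged; set of 3 now {0, 2, 3, 5}
Step 7: find(1) -> no change; set of 1 is {1}
Step 8: find(3) -> no change; set of 3 is {0, 2, 3, 5}
Step 9: union(4, 3) -> merged; set of 4 now {0, 2, 3, 4, 5}
Step 10: union(0, 2) -> already same set; set of 0 now {0, 2, 3, 4, 5}
Component of 3: {0, 2, 3, 4, 5}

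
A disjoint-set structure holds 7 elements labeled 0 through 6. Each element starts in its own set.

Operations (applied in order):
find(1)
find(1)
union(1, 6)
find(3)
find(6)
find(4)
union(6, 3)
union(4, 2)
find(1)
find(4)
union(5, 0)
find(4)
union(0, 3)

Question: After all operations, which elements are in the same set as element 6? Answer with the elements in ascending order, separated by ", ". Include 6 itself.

Step 1: find(1) -> no change; set of 1 is {1}
Step 2: find(1) -> no change; set of 1 is {1}
Step 3: union(1, 6) -> merged; set of 1 now {1, 6}
Step 4: find(3) -> no change; set of 3 is {3}
Step 5: find(6) -> no change; set of 6 is {1, 6}
Step 6: find(4) -> no change; set of 4 is {4}
Step 7: union(6, 3) -> merged; set of 6 now {1, 3, 6}
Step 8: union(4, 2) -> merged; set of 4 now {2, 4}
Step 9: find(1) -> no change; set of 1 is {1, 3, 6}
Step 10: find(4) -> no change; set of 4 is {2, 4}
Step 11: union(5, 0) -> merged; set of 5 now {0, 5}
Step 12: find(4) -> no change; set of 4 is {2, 4}
Step 13: union(0, 3) -> merged; set of 0 now {0, 1, 3, 5, 6}
Component of 6: {0, 1, 3, 5, 6}

Answer: 0, 1, 3, 5, 6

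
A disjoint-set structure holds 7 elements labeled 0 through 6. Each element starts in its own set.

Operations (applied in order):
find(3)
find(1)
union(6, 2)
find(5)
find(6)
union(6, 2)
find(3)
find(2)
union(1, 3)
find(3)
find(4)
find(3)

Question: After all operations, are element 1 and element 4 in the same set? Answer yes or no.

Answer: no

Derivation:
Step 1: find(3) -> no change; set of 3 is {3}
Step 2: find(1) -> no change; set of 1 is {1}
Step 3: union(6, 2) -> merged; set of 6 now {2, 6}
Step 4: find(5) -> no change; set of 5 is {5}
Step 5: find(6) -> no change; set of 6 is {2, 6}
Step 6: union(6, 2) -> already same set; set of 6 now {2, 6}
Step 7: find(3) -> no change; set of 3 is {3}
Step 8: find(2) -> no change; set of 2 is {2, 6}
Step 9: union(1, 3) -> merged; set of 1 now {1, 3}
Step 10: find(3) -> no change; set of 3 is {1, 3}
Step 11: find(4) -> no change; set of 4 is {4}
Step 12: find(3) -> no change; set of 3 is {1, 3}
Set of 1: {1, 3}; 4 is not a member.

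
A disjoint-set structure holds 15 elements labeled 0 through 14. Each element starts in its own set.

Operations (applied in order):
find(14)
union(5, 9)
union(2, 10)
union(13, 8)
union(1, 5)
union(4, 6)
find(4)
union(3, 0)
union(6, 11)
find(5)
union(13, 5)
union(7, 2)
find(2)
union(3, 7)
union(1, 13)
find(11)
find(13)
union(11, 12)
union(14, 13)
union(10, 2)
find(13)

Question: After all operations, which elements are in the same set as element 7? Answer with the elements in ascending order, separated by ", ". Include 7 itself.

Step 1: find(14) -> no change; set of 14 is {14}
Step 2: union(5, 9) -> merged; set of 5 now {5, 9}
Step 3: union(2, 10) -> merged; set of 2 now {2, 10}
Step 4: union(13, 8) -> merged; set of 13 now {8, 13}
Step 5: union(1, 5) -> merged; set of 1 now {1, 5, 9}
Step 6: union(4, 6) -> merged; set of 4 now {4, 6}
Step 7: find(4) -> no change; set of 4 is {4, 6}
Step 8: union(3, 0) -> merged; set of 3 now {0, 3}
Step 9: union(6, 11) -> merged; set of 6 now {4, 6, 11}
Step 10: find(5) -> no change; set of 5 is {1, 5, 9}
Step 11: union(13, 5) -> merged; set of 13 now {1, 5, 8, 9, 13}
Step 12: union(7, 2) -> merged; set of 7 now {2, 7, 10}
Step 13: find(2) -> no change; set of 2 is {2, 7, 10}
Step 14: union(3, 7) -> merged; set of 3 now {0, 2, 3, 7, 10}
Step 15: union(1, 13) -> already same set; set of 1 now {1, 5, 8, 9, 13}
Step 16: find(11) -> no change; set of 11 is {4, 6, 11}
Step 17: find(13) -> no change; set of 13 is {1, 5, 8, 9, 13}
Step 18: union(11, 12) -> merged; set of 11 now {4, 6, 11, 12}
Step 19: union(14, 13) -> merged; set of 14 now {1, 5, 8, 9, 13, 14}
Step 20: union(10, 2) -> already same set; set of 10 now {0, 2, 3, 7, 10}
Step 21: find(13) -> no change; set of 13 is {1, 5, 8, 9, 13, 14}
Component of 7: {0, 2, 3, 7, 10}

Answer: 0, 2, 3, 7, 10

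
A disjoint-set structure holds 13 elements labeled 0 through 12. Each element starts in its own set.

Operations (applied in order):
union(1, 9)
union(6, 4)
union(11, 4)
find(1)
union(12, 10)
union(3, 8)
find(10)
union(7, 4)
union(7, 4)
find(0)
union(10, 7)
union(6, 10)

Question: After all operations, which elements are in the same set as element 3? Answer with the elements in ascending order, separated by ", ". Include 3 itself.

Answer: 3, 8

Derivation:
Step 1: union(1, 9) -> merged; set of 1 now {1, 9}
Step 2: union(6, 4) -> merged; set of 6 now {4, 6}
Step 3: union(11, 4) -> merged; set of 11 now {4, 6, 11}
Step 4: find(1) -> no change; set of 1 is {1, 9}
Step 5: union(12, 10) -> merged; set of 12 now {10, 12}
Step 6: union(3, 8) -> merged; set of 3 now {3, 8}
Step 7: find(10) -> no change; set of 10 is {10, 12}
Step 8: union(7, 4) -> merged; set of 7 now {4, 6, 7, 11}
Step 9: union(7, 4) -> already same set; set of 7 now {4, 6, 7, 11}
Step 10: find(0) -> no change; set of 0 is {0}
Step 11: union(10, 7) -> merged; set of 10 now {4, 6, 7, 10, 11, 12}
Step 12: union(6, 10) -> already same set; set of 6 now {4, 6, 7, 10, 11, 12}
Component of 3: {3, 8}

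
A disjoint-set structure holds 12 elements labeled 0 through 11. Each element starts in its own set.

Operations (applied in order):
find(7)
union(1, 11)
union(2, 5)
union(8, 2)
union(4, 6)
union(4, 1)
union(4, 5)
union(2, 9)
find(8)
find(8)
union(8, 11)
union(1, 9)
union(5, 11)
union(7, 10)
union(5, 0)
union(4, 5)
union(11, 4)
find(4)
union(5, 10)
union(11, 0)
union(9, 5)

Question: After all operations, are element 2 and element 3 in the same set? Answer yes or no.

Answer: no

Derivation:
Step 1: find(7) -> no change; set of 7 is {7}
Step 2: union(1, 11) -> merged; set of 1 now {1, 11}
Step 3: union(2, 5) -> merged; set of 2 now {2, 5}
Step 4: union(8, 2) -> merged; set of 8 now {2, 5, 8}
Step 5: union(4, 6) -> merged; set of 4 now {4, 6}
Step 6: union(4, 1) -> merged; set of 4 now {1, 4, 6, 11}
Step 7: union(4, 5) -> merged; set of 4 now {1, 2, 4, 5, 6, 8, 11}
Step 8: union(2, 9) -> merged; set of 2 now {1, 2, 4, 5, 6, 8, 9, 11}
Step 9: find(8) -> no change; set of 8 is {1, 2, 4, 5, 6, 8, 9, 11}
Step 10: find(8) -> no change; set of 8 is {1, 2, 4, 5, 6, 8, 9, 11}
Step 11: union(8, 11) -> already same set; set of 8 now {1, 2, 4, 5, 6, 8, 9, 11}
Step 12: union(1, 9) -> already same set; set of 1 now {1, 2, 4, 5, 6, 8, 9, 11}
Step 13: union(5, 11) -> already same set; set of 5 now {1, 2, 4, 5, 6, 8, 9, 11}
Step 14: union(7, 10) -> merged; set of 7 now {7, 10}
Step 15: union(5, 0) -> merged; set of 5 now {0, 1, 2, 4, 5, 6, 8, 9, 11}
Step 16: union(4, 5) -> already same set; set of 4 now {0, 1, 2, 4, 5, 6, 8, 9, 11}
Step 17: union(11, 4) -> already same set; set of 11 now {0, 1, 2, 4, 5, 6, 8, 9, 11}
Step 18: find(4) -> no change; set of 4 is {0, 1, 2, 4, 5, 6, 8, 9, 11}
Step 19: union(5, 10) -> merged; set of 5 now {0, 1, 2, 4, 5, 6, 7, 8, 9, 10, 11}
Step 20: union(11, 0) -> already same set; set of 11 now {0, 1, 2, 4, 5, 6, 7, 8, 9, 10, 11}
Step 21: union(9, 5) -> already same set; set of 9 now {0, 1, 2, 4, 5, 6, 7, 8, 9, 10, 11}
Set of 2: {0, 1, 2, 4, 5, 6, 7, 8, 9, 10, 11}; 3 is not a member.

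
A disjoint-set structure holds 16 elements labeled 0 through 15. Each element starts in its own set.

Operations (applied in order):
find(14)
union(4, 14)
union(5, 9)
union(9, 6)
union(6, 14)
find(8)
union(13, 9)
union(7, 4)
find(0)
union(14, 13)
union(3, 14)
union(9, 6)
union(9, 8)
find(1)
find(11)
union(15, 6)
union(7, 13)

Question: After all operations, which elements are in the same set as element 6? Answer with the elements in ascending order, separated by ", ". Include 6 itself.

Answer: 3, 4, 5, 6, 7, 8, 9, 13, 14, 15

Derivation:
Step 1: find(14) -> no change; set of 14 is {14}
Step 2: union(4, 14) -> merged; set of 4 now {4, 14}
Step 3: union(5, 9) -> merged; set of 5 now {5, 9}
Step 4: union(9, 6) -> merged; set of 9 now {5, 6, 9}
Step 5: union(6, 14) -> merged; set of 6 now {4, 5, 6, 9, 14}
Step 6: find(8) -> no change; set of 8 is {8}
Step 7: union(13, 9) -> merged; set of 13 now {4, 5, 6, 9, 13, 14}
Step 8: union(7, 4) -> merged; set of 7 now {4, 5, 6, 7, 9, 13, 14}
Step 9: find(0) -> no change; set of 0 is {0}
Step 10: union(14, 13) -> already same set; set of 14 now {4, 5, 6, 7, 9, 13, 14}
Step 11: union(3, 14) -> merged; set of 3 now {3, 4, 5, 6, 7, 9, 13, 14}
Step 12: union(9, 6) -> already same set; set of 9 now {3, 4, 5, 6, 7, 9, 13, 14}
Step 13: union(9, 8) -> merged; set of 9 now {3, 4, 5, 6, 7, 8, 9, 13, 14}
Step 14: find(1) -> no change; set of 1 is {1}
Step 15: find(11) -> no change; set of 11 is {11}
Step 16: union(15, 6) -> merged; set of 15 now {3, 4, 5, 6, 7, 8, 9, 13, 14, 15}
Step 17: union(7, 13) -> already same set; set of 7 now {3, 4, 5, 6, 7, 8, 9, 13, 14, 15}
Component of 6: {3, 4, 5, 6, 7, 8, 9, 13, 14, 15}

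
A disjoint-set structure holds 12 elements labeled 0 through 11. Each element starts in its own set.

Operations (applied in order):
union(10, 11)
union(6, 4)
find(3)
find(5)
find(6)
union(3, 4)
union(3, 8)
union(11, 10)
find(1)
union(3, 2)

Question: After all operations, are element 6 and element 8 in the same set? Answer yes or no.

Step 1: union(10, 11) -> merged; set of 10 now {10, 11}
Step 2: union(6, 4) -> merged; set of 6 now {4, 6}
Step 3: find(3) -> no change; set of 3 is {3}
Step 4: find(5) -> no change; set of 5 is {5}
Step 5: find(6) -> no change; set of 6 is {4, 6}
Step 6: union(3, 4) -> merged; set of 3 now {3, 4, 6}
Step 7: union(3, 8) -> merged; set of 3 now {3, 4, 6, 8}
Step 8: union(11, 10) -> already same set; set of 11 now {10, 11}
Step 9: find(1) -> no change; set of 1 is {1}
Step 10: union(3, 2) -> merged; set of 3 now {2, 3, 4, 6, 8}
Set of 6: {2, 3, 4, 6, 8}; 8 is a member.

Answer: yes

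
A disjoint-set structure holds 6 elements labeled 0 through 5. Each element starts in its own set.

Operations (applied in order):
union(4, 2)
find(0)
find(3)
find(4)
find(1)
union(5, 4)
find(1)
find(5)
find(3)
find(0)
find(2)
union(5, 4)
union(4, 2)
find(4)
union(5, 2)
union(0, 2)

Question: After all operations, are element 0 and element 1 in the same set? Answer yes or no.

Step 1: union(4, 2) -> merged; set of 4 now {2, 4}
Step 2: find(0) -> no change; set of 0 is {0}
Step 3: find(3) -> no change; set of 3 is {3}
Step 4: find(4) -> no change; set of 4 is {2, 4}
Step 5: find(1) -> no change; set of 1 is {1}
Step 6: union(5, 4) -> merged; set of 5 now {2, 4, 5}
Step 7: find(1) -> no change; set of 1 is {1}
Step 8: find(5) -> no change; set of 5 is {2, 4, 5}
Step 9: find(3) -> no change; set of 3 is {3}
Step 10: find(0) -> no change; set of 0 is {0}
Step 11: find(2) -> no change; set of 2 is {2, 4, 5}
Step 12: union(5, 4) -> already same set; set of 5 now {2, 4, 5}
Step 13: union(4, 2) -> already same set; set of 4 now {2, 4, 5}
Step 14: find(4) -> no change; set of 4 is {2, 4, 5}
Step 15: union(5, 2) -> already same set; set of 5 now {2, 4, 5}
Step 16: union(0, 2) -> merged; set of 0 now {0, 2, 4, 5}
Set of 0: {0, 2, 4, 5}; 1 is not a member.

Answer: no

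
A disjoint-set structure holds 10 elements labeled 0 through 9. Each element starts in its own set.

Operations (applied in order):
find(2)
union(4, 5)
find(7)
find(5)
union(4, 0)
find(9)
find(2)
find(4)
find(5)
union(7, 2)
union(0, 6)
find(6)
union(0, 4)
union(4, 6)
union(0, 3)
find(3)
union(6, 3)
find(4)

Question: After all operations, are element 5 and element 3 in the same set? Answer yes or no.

Answer: yes

Derivation:
Step 1: find(2) -> no change; set of 2 is {2}
Step 2: union(4, 5) -> merged; set of 4 now {4, 5}
Step 3: find(7) -> no change; set of 7 is {7}
Step 4: find(5) -> no change; set of 5 is {4, 5}
Step 5: union(4, 0) -> merged; set of 4 now {0, 4, 5}
Step 6: find(9) -> no change; set of 9 is {9}
Step 7: find(2) -> no change; set of 2 is {2}
Step 8: find(4) -> no change; set of 4 is {0, 4, 5}
Step 9: find(5) -> no change; set of 5 is {0, 4, 5}
Step 10: union(7, 2) -> merged; set of 7 now {2, 7}
Step 11: union(0, 6) -> merged; set of 0 now {0, 4, 5, 6}
Step 12: find(6) -> no change; set of 6 is {0, 4, 5, 6}
Step 13: union(0, 4) -> already same set; set of 0 now {0, 4, 5, 6}
Step 14: union(4, 6) -> already same set; set of 4 now {0, 4, 5, 6}
Step 15: union(0, 3) -> merged; set of 0 now {0, 3, 4, 5, 6}
Step 16: find(3) -> no change; set of 3 is {0, 3, 4, 5, 6}
Step 17: union(6, 3) -> already same set; set of 6 now {0, 3, 4, 5, 6}
Step 18: find(4) -> no change; set of 4 is {0, 3, 4, 5, 6}
Set of 5: {0, 3, 4, 5, 6}; 3 is a member.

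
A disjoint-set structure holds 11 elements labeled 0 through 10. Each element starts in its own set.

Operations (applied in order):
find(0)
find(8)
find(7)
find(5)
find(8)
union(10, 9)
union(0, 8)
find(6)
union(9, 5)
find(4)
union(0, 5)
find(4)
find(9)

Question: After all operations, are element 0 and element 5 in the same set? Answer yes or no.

Step 1: find(0) -> no change; set of 0 is {0}
Step 2: find(8) -> no change; set of 8 is {8}
Step 3: find(7) -> no change; set of 7 is {7}
Step 4: find(5) -> no change; set of 5 is {5}
Step 5: find(8) -> no change; set of 8 is {8}
Step 6: union(10, 9) -> merged; set of 10 now {9, 10}
Step 7: union(0, 8) -> merged; set of 0 now {0, 8}
Step 8: find(6) -> no change; set of 6 is {6}
Step 9: union(9, 5) -> merged; set of 9 now {5, 9, 10}
Step 10: find(4) -> no change; set of 4 is {4}
Step 11: union(0, 5) -> merged; set of 0 now {0, 5, 8, 9, 10}
Step 12: find(4) -> no change; set of 4 is {4}
Step 13: find(9) -> no change; set of 9 is {0, 5, 8, 9, 10}
Set of 0: {0, 5, 8, 9, 10}; 5 is a member.

Answer: yes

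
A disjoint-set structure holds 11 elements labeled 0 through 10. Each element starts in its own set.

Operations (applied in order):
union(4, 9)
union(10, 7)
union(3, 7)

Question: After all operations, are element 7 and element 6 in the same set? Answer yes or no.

Step 1: union(4, 9) -> merged; set of 4 now {4, 9}
Step 2: union(10, 7) -> merged; set of 10 now {7, 10}
Step 3: union(3, 7) -> merged; set of 3 now {3, 7, 10}
Set of 7: {3, 7, 10}; 6 is not a member.

Answer: no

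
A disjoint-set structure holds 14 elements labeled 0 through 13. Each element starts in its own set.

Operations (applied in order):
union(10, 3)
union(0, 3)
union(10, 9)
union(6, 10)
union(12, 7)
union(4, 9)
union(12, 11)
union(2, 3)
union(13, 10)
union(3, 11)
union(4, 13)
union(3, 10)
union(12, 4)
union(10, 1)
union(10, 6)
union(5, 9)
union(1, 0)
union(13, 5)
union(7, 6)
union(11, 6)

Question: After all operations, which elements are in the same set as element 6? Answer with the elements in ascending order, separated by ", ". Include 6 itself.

Answer: 0, 1, 2, 3, 4, 5, 6, 7, 9, 10, 11, 12, 13

Derivation:
Step 1: union(10, 3) -> merged; set of 10 now {3, 10}
Step 2: union(0, 3) -> merged; set of 0 now {0, 3, 10}
Step 3: union(10, 9) -> merged; set of 10 now {0, 3, 9, 10}
Step 4: union(6, 10) -> merged; set of 6 now {0, 3, 6, 9, 10}
Step 5: union(12, 7) -> merged; set of 12 now {7, 12}
Step 6: union(4, 9) -> merged; set of 4 now {0, 3, 4, 6, 9, 10}
Step 7: union(12, 11) -> merged; set of 12 now {7, 11, 12}
Step 8: union(2, 3) -> merged; set of 2 now {0, 2, 3, 4, 6, 9, 10}
Step 9: union(13, 10) -> merged; set of 13 now {0, 2, 3, 4, 6, 9, 10, 13}
Step 10: union(3, 11) -> merged; set of 3 now {0, 2, 3, 4, 6, 7, 9, 10, 11, 12, 13}
Step 11: union(4, 13) -> already same set; set of 4 now {0, 2, 3, 4, 6, 7, 9, 10, 11, 12, 13}
Step 12: union(3, 10) -> already same set; set of 3 now {0, 2, 3, 4, 6, 7, 9, 10, 11, 12, 13}
Step 13: union(12, 4) -> already same set; set of 12 now {0, 2, 3, 4, 6, 7, 9, 10, 11, 12, 13}
Step 14: union(10, 1) -> merged; set of 10 now {0, 1, 2, 3, 4, 6, 7, 9, 10, 11, 12, 13}
Step 15: union(10, 6) -> already same set; set of 10 now {0, 1, 2, 3, 4, 6, 7, 9, 10, 11, 12, 13}
Step 16: union(5, 9) -> merged; set of 5 now {0, 1, 2, 3, 4, 5, 6, 7, 9, 10, 11, 12, 13}
Step 17: union(1, 0) -> already same set; set of 1 now {0, 1, 2, 3, 4, 5, 6, 7, 9, 10, 11, 12, 13}
Step 18: union(13, 5) -> already same set; set of 13 now {0, 1, 2, 3, 4, 5, 6, 7, 9, 10, 11, 12, 13}
Step 19: union(7, 6) -> already same set; set of 7 now {0, 1, 2, 3, 4, 5, 6, 7, 9, 10, 11, 12, 13}
Step 20: union(11, 6) -> already same set; set of 11 now {0, 1, 2, 3, 4, 5, 6, 7, 9, 10, 11, 12, 13}
Component of 6: {0, 1, 2, 3, 4, 5, 6, 7, 9, 10, 11, 12, 13}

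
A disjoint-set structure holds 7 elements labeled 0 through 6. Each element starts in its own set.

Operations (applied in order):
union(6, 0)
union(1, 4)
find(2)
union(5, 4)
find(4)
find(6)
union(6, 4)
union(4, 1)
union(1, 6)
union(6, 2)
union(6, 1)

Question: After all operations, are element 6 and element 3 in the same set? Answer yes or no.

Answer: no

Derivation:
Step 1: union(6, 0) -> merged; set of 6 now {0, 6}
Step 2: union(1, 4) -> merged; set of 1 now {1, 4}
Step 3: find(2) -> no change; set of 2 is {2}
Step 4: union(5, 4) -> merged; set of 5 now {1, 4, 5}
Step 5: find(4) -> no change; set of 4 is {1, 4, 5}
Step 6: find(6) -> no change; set of 6 is {0, 6}
Step 7: union(6, 4) -> merged; set of 6 now {0, 1, 4, 5, 6}
Step 8: union(4, 1) -> already same set; set of 4 now {0, 1, 4, 5, 6}
Step 9: union(1, 6) -> already same set; set of 1 now {0, 1, 4, 5, 6}
Step 10: union(6, 2) -> merged; set of 6 now {0, 1, 2, 4, 5, 6}
Step 11: union(6, 1) -> already same set; set of 6 now {0, 1, 2, 4, 5, 6}
Set of 6: {0, 1, 2, 4, 5, 6}; 3 is not a member.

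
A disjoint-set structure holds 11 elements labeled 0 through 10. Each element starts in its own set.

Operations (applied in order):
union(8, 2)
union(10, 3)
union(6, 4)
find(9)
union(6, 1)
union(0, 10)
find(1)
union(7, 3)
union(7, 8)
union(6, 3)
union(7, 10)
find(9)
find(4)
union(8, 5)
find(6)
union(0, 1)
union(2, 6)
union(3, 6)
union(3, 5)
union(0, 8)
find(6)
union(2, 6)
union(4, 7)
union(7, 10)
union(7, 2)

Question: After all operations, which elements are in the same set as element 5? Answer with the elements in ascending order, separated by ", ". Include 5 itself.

Answer: 0, 1, 2, 3, 4, 5, 6, 7, 8, 10

Derivation:
Step 1: union(8, 2) -> merged; set of 8 now {2, 8}
Step 2: union(10, 3) -> merged; set of 10 now {3, 10}
Step 3: union(6, 4) -> merged; set of 6 now {4, 6}
Step 4: find(9) -> no change; set of 9 is {9}
Step 5: union(6, 1) -> merged; set of 6 now {1, 4, 6}
Step 6: union(0, 10) -> merged; set of 0 now {0, 3, 10}
Step 7: find(1) -> no change; set of 1 is {1, 4, 6}
Step 8: union(7, 3) -> merged; set of 7 now {0, 3, 7, 10}
Step 9: union(7, 8) -> merged; set of 7 now {0, 2, 3, 7, 8, 10}
Step 10: union(6, 3) -> merged; set of 6 now {0, 1, 2, 3, 4, 6, 7, 8, 10}
Step 11: union(7, 10) -> already same set; set of 7 now {0, 1, 2, 3, 4, 6, 7, 8, 10}
Step 12: find(9) -> no change; set of 9 is {9}
Step 13: find(4) -> no change; set of 4 is {0, 1, 2, 3, 4, 6, 7, 8, 10}
Step 14: union(8, 5) -> merged; set of 8 now {0, 1, 2, 3, 4, 5, 6, 7, 8, 10}
Step 15: find(6) -> no change; set of 6 is {0, 1, 2, 3, 4, 5, 6, 7, 8, 10}
Step 16: union(0, 1) -> already same set; set of 0 now {0, 1, 2, 3, 4, 5, 6, 7, 8, 10}
Step 17: union(2, 6) -> already same set; set of 2 now {0, 1, 2, 3, 4, 5, 6, 7, 8, 10}
Step 18: union(3, 6) -> already same set; set of 3 now {0, 1, 2, 3, 4, 5, 6, 7, 8, 10}
Step 19: union(3, 5) -> already same set; set of 3 now {0, 1, 2, 3, 4, 5, 6, 7, 8, 10}
Step 20: union(0, 8) -> already same set; set of 0 now {0, 1, 2, 3, 4, 5, 6, 7, 8, 10}
Step 21: find(6) -> no change; set of 6 is {0, 1, 2, 3, 4, 5, 6, 7, 8, 10}
Step 22: union(2, 6) -> already same set; set of 2 now {0, 1, 2, 3, 4, 5, 6, 7, 8, 10}
Step 23: union(4, 7) -> already same set; set of 4 now {0, 1, 2, 3, 4, 5, 6, 7, 8, 10}
Step 24: union(7, 10) -> already same set; set of 7 now {0, 1, 2, 3, 4, 5, 6, 7, 8, 10}
Step 25: union(7, 2) -> already same set; set of 7 now {0, 1, 2, 3, 4, 5, 6, 7, 8, 10}
Component of 5: {0, 1, 2, 3, 4, 5, 6, 7, 8, 10}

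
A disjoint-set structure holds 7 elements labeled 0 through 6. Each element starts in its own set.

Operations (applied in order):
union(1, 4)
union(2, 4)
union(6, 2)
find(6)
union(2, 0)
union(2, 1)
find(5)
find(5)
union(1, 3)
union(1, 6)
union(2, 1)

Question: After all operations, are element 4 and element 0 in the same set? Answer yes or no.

Step 1: union(1, 4) -> merged; set of 1 now {1, 4}
Step 2: union(2, 4) -> merged; set of 2 now {1, 2, 4}
Step 3: union(6, 2) -> merged; set of 6 now {1, 2, 4, 6}
Step 4: find(6) -> no change; set of 6 is {1, 2, 4, 6}
Step 5: union(2, 0) -> merged; set of 2 now {0, 1, 2, 4, 6}
Step 6: union(2, 1) -> already same set; set of 2 now {0, 1, 2, 4, 6}
Step 7: find(5) -> no change; set of 5 is {5}
Step 8: find(5) -> no change; set of 5 is {5}
Step 9: union(1, 3) -> merged; set of 1 now {0, 1, 2, 3, 4, 6}
Step 10: union(1, 6) -> already same set; set of 1 now {0, 1, 2, 3, 4, 6}
Step 11: union(2, 1) -> already same set; set of 2 now {0, 1, 2, 3, 4, 6}
Set of 4: {0, 1, 2, 3, 4, 6}; 0 is a member.

Answer: yes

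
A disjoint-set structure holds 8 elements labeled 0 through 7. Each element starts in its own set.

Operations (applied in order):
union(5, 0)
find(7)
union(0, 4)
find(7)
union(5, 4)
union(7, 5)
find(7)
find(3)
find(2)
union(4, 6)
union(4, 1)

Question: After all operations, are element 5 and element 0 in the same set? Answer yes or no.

Answer: yes

Derivation:
Step 1: union(5, 0) -> merged; set of 5 now {0, 5}
Step 2: find(7) -> no change; set of 7 is {7}
Step 3: union(0, 4) -> merged; set of 0 now {0, 4, 5}
Step 4: find(7) -> no change; set of 7 is {7}
Step 5: union(5, 4) -> already same set; set of 5 now {0, 4, 5}
Step 6: union(7, 5) -> merged; set of 7 now {0, 4, 5, 7}
Step 7: find(7) -> no change; set of 7 is {0, 4, 5, 7}
Step 8: find(3) -> no change; set of 3 is {3}
Step 9: find(2) -> no change; set of 2 is {2}
Step 10: union(4, 6) -> merged; set of 4 now {0, 4, 5, 6, 7}
Step 11: union(4, 1) -> merged; set of 4 now {0, 1, 4, 5, 6, 7}
Set of 5: {0, 1, 4, 5, 6, 7}; 0 is a member.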